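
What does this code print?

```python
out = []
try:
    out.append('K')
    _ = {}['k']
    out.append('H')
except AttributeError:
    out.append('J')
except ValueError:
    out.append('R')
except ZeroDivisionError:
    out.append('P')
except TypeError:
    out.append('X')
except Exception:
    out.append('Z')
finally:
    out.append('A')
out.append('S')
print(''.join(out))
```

Execution trace: 'K' (try body) → 'Z' (except Exception) → 'A' (finally) → 'S' (after the try/except). Output: KZAS

Answer: KZAS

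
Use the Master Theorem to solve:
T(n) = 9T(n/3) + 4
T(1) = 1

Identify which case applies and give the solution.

a=9, b=3, f(n)=4. log_3(9) = 2. Since c=0 < 2, Case 1 applies: T(n) = Θ(n^log_b(a)) = O(n^2).

Answer: O(n^2) - Case 1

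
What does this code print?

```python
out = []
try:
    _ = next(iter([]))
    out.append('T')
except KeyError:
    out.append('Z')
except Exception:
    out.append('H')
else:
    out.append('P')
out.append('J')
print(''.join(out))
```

Execution trace: 'H' (except Exception) → 'J' (after the try/except). Output: HJ

Answer: HJ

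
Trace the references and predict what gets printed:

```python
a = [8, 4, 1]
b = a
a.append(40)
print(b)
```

Key concept: basic list aliasing.
Step by step:
`a = [8, 4, 1]` → a = [8, 4, 1]
`b = a` → b = [8, 4, 1] (same object as a)
`a.append(40)` → a = [8, 4, 1, 40] (same object as b); b = [8, 4, 1, 40] (same object as a)
`print(b)` → prints [8, 4, 1, 40]

Answer: [8, 4, 1, 40]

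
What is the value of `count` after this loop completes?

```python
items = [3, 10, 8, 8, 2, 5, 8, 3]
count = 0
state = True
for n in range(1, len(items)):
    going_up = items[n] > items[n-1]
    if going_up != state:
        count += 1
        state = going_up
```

Count direction changes in [3, 10, 8, 8, 2, 5, 8, 3]
`count` takes the values: 0 → 1 → 2 → 3

Answer: 3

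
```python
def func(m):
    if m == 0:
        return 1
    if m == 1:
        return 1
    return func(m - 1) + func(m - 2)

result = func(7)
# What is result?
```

Build up from base cases: func(0)=1, func(1)=1, func(2)=2, func(3)=3, func(4)=5, func(5)=8, func(6)=13, ..., func(7)=21

Answer: 21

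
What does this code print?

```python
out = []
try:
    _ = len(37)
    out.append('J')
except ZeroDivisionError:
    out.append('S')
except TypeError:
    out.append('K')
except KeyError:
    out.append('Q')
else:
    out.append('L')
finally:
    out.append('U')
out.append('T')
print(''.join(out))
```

Execution trace: 'K' (except TypeError) → 'U' (finally) → 'T' (after the try/except). Output: KUT

Answer: KUT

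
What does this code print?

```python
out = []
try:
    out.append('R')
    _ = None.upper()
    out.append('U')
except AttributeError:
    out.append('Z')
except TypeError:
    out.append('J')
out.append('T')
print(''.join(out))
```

Execution trace: 'R' (try body) → 'Z' (except AttributeError) → 'T' (after the try/except). Output: RZT

Answer: RZT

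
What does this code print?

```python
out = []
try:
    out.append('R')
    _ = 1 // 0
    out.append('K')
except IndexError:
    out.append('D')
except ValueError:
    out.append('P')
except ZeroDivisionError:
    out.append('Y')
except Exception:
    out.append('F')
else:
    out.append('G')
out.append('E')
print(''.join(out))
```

Execution trace: 'R' (try body) → 'Y' (except ZeroDivisionError) → 'E' (after the try/except). Output: RYE

Answer: RYE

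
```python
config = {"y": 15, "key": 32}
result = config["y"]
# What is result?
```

Trace:
`config = {"y": 15, "key": 32}` → config = {'y': 15, 'key': 32}
`result = config["y"]` → result = 15
So result = 15

Answer: 15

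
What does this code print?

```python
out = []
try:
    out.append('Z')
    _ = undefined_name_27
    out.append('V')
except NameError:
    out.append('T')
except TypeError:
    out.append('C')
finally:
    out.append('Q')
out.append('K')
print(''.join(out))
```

Execution trace: 'Z' (try body) → 'T' (except NameError) → 'Q' (finally) → 'K' (after the try/except). Output: ZTQK

Answer: ZTQK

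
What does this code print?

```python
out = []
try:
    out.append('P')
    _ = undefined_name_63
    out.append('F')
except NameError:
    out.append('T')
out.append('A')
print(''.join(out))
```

Execution trace: 'P' (try body) → 'T' (except NameError) → 'A' (after the try/except). Output: PTA

Answer: PTA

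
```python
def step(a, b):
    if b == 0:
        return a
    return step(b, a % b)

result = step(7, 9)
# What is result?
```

step(7, 9) -> step(9, 7) -> step(7, 2) -> step(2, 1) -> step(1, 0) -> 1

Answer: 1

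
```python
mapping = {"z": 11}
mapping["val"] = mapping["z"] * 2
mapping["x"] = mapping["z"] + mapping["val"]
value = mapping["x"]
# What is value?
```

Trace:
`mapping = {"z": 11}` → mapping = {'z': 11}
`mapping["val"] = mapping["z"] * 2` → mapping = {'z': 11, 'val': 22}
`mapping["x"] = mapping["z"] + mapping["val"]` → mapping = {'z': 11, 'val': 22, 'x': 33}
`value = mapping["x"]` → value = 33
So value = 33

Answer: 33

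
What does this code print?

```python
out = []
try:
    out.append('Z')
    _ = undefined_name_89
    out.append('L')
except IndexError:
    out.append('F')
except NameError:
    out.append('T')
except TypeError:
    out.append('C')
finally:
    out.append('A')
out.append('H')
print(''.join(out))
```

Execution trace: 'Z' (try body) → 'T' (except NameError) → 'A' (finally) → 'H' (after the try/except). Output: ZTAH

Answer: ZTAH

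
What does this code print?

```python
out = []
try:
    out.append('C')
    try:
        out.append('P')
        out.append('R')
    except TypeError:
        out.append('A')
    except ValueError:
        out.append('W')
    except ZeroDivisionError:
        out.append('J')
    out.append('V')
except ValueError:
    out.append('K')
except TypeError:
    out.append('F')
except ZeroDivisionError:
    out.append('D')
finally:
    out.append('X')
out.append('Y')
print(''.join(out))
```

Execution trace: 'C' (try body) → 'P' (inner try body) → 'R' (inner try body, no exception) → 'V' (try body, no exception) → 'X' (finally) → 'Y' (after the try/except). Output: CPRVXY

Answer: CPRVXY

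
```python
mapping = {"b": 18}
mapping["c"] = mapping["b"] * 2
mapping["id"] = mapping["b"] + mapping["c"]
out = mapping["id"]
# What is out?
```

Trace:
`mapping = {"b": 18}` → mapping = {'b': 18}
`mapping["c"] = mapping["b"] * 2` → mapping = {'b': 18, 'c': 36}
`mapping["id"] = mapping["b"] + mapping["c"]` → mapping = {'b': 18, 'c': 36, 'id': 54}
`out = mapping["id"]` → out = 54
So out = 54

Answer: 54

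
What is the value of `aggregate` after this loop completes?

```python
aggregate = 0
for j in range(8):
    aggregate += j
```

Sum of 0 to 7 = 28
`aggregate` takes the values: 0 → 1 → 3 → 6 → 10 → 15 → 21 → 28

Answer: 28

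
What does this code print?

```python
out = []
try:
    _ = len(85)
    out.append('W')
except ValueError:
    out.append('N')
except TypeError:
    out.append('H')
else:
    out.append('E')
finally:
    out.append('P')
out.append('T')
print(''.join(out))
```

Execution trace: 'H' (except TypeError) → 'P' (finally) → 'T' (after the try/except). Output: HPT

Answer: HPT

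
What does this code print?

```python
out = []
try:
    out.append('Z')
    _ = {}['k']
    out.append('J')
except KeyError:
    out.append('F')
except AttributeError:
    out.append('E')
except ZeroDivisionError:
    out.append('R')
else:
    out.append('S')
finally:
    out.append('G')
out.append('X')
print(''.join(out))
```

Execution trace: 'Z' (try body) → 'F' (except KeyError) → 'G' (finally) → 'X' (after the try/except). Output: ZFGX

Answer: ZFGX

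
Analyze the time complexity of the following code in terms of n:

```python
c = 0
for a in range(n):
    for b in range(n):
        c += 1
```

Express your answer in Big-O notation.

Each loop level contributes: n × n. Multiplying the contributions gives O(n^2).

Answer: O(n^2)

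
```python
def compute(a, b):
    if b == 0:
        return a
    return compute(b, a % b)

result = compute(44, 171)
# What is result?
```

compute(44, 171) -> compute(171, 44) -> compute(44, 39) -> compute(39, 5) -> compute(5, 4) -> compute(4, 1) -> compute(1, 0) -> 1

Answer: 1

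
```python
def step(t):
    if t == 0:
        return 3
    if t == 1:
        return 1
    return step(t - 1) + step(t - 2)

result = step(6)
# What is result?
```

Build up from base cases: step(0)=3, step(1)=1, step(2)=4, step(3)=5, step(4)=9, step(5)=14, step(6)=23

Answer: 23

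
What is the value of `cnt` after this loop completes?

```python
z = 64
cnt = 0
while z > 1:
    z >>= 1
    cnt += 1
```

Count right shifts until 1
`cnt` takes the values: 0 → 1 → 2 → 3 → 4 → 5 → 6

Answer: 6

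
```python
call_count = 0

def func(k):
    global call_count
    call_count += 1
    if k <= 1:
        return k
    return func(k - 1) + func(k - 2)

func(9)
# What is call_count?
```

Calls(k) = 1 + Calls(k-1) + Calls(k-2); Calls(0)=Calls(1)=1. For k=9 this gives 109.

Answer: 109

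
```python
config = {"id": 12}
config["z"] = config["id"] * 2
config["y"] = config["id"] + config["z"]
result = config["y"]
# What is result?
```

Trace:
`config = {"id": 12}` → config = {'id': 12}
`config["z"] = config["id"] * 2` → config = {'id': 12, 'z': 24}
`config["y"] = config["id"] + config["z"]` → config = {'id': 12, 'z': 24, 'y': 36}
`result = config["y"]` → result = 36
So result = 36

Answer: 36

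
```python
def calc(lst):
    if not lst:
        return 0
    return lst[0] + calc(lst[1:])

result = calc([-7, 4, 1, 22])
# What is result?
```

(-7) + 4 + 1 + 22 + 0 = 20

Answer: 20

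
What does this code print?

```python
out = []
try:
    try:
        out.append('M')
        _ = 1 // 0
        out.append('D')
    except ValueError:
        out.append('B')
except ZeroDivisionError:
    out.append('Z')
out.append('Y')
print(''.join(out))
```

Execution trace: 'M' (try body) → 'Z' (outer except ZeroDivisionError) → 'Y' (after the try/except). Output: MZY

Answer: MZY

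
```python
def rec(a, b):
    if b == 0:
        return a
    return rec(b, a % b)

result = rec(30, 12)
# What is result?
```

rec(30, 12) -> rec(12, 6) -> rec(6, 0) -> 6

Answer: 6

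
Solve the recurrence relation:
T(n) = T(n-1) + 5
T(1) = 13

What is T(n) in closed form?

Unrolling: T(n) = T(1) + 5·(n-1) = 13 + 5(n-1) = 5n + 8.

Answer: T(n) = 5n + 8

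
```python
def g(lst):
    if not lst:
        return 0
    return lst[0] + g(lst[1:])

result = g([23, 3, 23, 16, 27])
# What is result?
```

23 + 3 + 23 + 16 + 27 + 0 = 92

Answer: 92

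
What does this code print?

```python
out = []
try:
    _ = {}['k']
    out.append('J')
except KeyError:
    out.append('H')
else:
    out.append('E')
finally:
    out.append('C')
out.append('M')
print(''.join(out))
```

Execution trace: 'H' (except KeyError) → 'C' (finally) → 'M' (after the try/except). Output: HCM

Answer: HCM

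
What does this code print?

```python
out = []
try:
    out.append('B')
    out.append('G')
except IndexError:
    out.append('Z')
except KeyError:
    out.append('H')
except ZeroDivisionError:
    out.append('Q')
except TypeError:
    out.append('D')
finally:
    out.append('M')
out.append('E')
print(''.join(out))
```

Execution trace: 'B' (try body) → 'G' (try body, no exception) → 'M' (finally) → 'E' (after the try/except). Output: BGME

Answer: BGME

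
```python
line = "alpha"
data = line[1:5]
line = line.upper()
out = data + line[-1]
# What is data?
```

Trace:
`line = "alpha"` → line = 'alpha'
`data = line[1:5]` → data = 'lpha'
`line = line.upper()` → line = 'ALPHA'
`out = data + line[-1]` → out = 'lphaA'
So data = 'lpha'

Answer: 'lpha'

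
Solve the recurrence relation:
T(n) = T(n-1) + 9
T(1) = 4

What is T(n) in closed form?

Unrolling: T(n) = T(1) + 9·(n-1) = 4 + 9(n-1) = 9n - 5.

Answer: T(n) = 9n - 5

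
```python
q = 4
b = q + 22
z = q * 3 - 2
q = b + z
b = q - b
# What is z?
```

Trace:
`q = 4` → q = 4
`b = q + 22` → b = 26
`z = q * 3 - 2` → z = 10
`q = b + z` → q = 36
`b = q - b` → b = 10
So z = 10

Answer: 10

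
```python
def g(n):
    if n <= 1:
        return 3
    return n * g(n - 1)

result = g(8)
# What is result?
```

g(8) = 8 * 7 * 6 * 5 * 4 * 3 * 2 * 3 = 120960

Answer: 120960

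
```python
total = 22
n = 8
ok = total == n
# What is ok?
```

Trace:
`total = 22` → total = 22
`n = 8` → n = 8
`ok = total == n` → ok = False
So ok = False

Answer: False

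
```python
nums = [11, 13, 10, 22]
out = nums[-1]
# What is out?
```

Trace:
`nums = [11, 13, 10, 22]` → nums = [11, 13, 10, 22]
`out = nums[-1]` → out = 22
So out = 22

Answer: 22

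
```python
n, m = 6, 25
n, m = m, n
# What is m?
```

Trace:
`n, m = 6, 25` → n = 6; m = 25
`n, m = m, n` → n = 25; m = 6
So m = 6

Answer: 6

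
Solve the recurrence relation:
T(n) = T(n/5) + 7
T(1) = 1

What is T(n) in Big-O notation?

Each step divides n by 5 and adds 7. After log_5(n) steps we reach T(1)=1. So T(n) = 7·log_5(n) + 1 = O(log n).

Answer: O(log n)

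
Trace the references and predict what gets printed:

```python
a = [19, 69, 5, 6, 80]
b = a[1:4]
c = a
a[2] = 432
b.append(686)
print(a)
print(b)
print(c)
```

Key concept: slice vs alias.
Step by step:
`a = [19, 69, 5, 6, 80]` → a = [19, 69, 5, 6, 80]
`b = a[1:4]` → b = [69, 5, 6]
`c = a` → c = [19, 69, 5, 6, 80] (same object as a)
`a[2] = 432` → a = [19, 69, 432, 6, 80] (same object as c); c = [19, 69, 432, 6, 80] (same object as a)
`b.append(686)` → b = [69, 5, 6, 686]
`print(a)` → prints [19, 69, 432, 6, 80]
`print(b)` → prints [69, 5, 6, 686]
`print(c)` → prints [19, 69, 432, 6, 80]

Answer:
[19, 69, 432, 6, 80]
[69, 5, 6, 686]
[19, 69, 432, 6, 80]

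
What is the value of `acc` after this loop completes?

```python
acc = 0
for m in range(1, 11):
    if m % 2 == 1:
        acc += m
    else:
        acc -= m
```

Add odd, subtract even
`acc` takes the values: 0 → 1 → -1 → 2 → -2 → 3 → -3 → 4 → -4 → 5 → -5

Answer: -5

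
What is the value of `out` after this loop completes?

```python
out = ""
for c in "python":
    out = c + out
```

Reverse 'python'
`out` takes the values: "" → "p" → "yp" → "typ" → "htyp" → "ohtyp" → "nohtyp"

Answer: "nohtyp"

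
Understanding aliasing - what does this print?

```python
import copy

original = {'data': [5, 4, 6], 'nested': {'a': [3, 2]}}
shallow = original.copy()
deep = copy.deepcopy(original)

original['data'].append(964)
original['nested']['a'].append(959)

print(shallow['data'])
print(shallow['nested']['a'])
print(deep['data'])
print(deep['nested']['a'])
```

Key concept: comparing shallow vs deep copy.
Step by step:
`original = {'data': [5, 4, 6], 'nested': {'a': [3, 2]}}` → original = {'data': [5, 4, 6], 'nested': {'a': [3, 2]}}
`shallow = original.copy()` → shallow = {'data': [5, 4, 6], 'nested': {'a': [3, 2]}}
`deep = copy.deepcopy(original)` → deep = {'data': [5, 4, 6], 'nested': {'a': [3, 2]}}
`original['data'].append(964)` → original = {'data': [5, 4, 6, 964], 'nested': {'a': [3, 2]}}; shallow = {'data': [5, 4, 6, 964], 'nested': {'a': [3, 2]}}
`original['nested']['a'].append(959)` → original = {'data': [5, 4, 6, 964], 'nested': {'a': [3, 2, 959]}}; shallow = {'data': [5, 4, 6, 964], 'nested': {'a': [3, 2, 959]}}
`print(shallow['data'])` → prints [5, 4, 6, 964]
`print(shallow['nested']['a'])` → prints [3, 2, 959]
`print(deep['data'])` → prints [5, 4, 6]
`print(deep['nested']['a'])` → prints [3, 2]

Answer:
[5, 4, 6, 964]
[3, 2, 959]
[5, 4, 6]
[3, 2]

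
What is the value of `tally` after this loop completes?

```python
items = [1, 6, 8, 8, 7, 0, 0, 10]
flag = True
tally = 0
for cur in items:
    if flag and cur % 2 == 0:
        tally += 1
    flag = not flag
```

Count even values at even positions
`tally` takes the values: 0 → 1 → 2

Answer: 2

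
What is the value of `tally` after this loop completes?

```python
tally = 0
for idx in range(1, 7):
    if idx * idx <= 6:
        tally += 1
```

Count numbers where idx² ≤ 6
`tally` takes the values: 0 → 1 → 2

Answer: 2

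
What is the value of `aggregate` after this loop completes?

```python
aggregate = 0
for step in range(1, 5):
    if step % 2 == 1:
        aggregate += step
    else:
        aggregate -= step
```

Add odd, subtract even
`aggregate` takes the values: 0 → 1 → -1 → 2 → -2

Answer: -2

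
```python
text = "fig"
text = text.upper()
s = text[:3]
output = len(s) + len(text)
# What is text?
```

Trace:
`text = "fig"` → text = 'fig'
`text = text.upper()` → text = 'FIG'
`s = text[:3]` → s = 'FIG'
`output = len(s) + len(text)` → output = 6
So text = 'FIG'

Answer: 'FIG'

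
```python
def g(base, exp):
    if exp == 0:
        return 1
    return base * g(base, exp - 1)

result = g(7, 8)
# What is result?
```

g(7, 8) = 7 * 7 * 7 * 7 * 7 * 7 * 7 * 7 = 5764801

Answer: 5764801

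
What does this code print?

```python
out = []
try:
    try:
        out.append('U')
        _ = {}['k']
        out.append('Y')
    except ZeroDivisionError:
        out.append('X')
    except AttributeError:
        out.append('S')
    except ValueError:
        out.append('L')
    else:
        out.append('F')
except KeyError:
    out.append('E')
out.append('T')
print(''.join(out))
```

Execution trace: 'U' (try body) → 'E' (outer except KeyError) → 'T' (after the try/except). Output: UET

Answer: UET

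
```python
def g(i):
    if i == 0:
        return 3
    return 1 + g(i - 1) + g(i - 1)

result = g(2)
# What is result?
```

g(i) = 1 + 2·g(i-1), g(0)=3. Closed form: (3+1)·2^2 - 1 = 15.

Answer: 15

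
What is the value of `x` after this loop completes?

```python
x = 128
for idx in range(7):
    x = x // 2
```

Halve 7 times: 128 // 2^7 = 1
`x` takes the values: 128 → 64 → 32 → 16 → 8 → 4 → 2 → 1

Answer: 1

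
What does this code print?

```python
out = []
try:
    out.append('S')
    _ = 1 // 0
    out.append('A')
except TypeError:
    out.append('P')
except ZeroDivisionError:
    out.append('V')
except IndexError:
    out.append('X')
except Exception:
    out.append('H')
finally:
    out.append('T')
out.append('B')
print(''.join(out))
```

Execution trace: 'S' (try body) → 'V' (except ZeroDivisionError) → 'T' (finally) → 'B' (after the try/except). Output: SVTB

Answer: SVTB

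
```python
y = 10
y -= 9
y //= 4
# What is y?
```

Trace:
`y = 10` → y = 10
`y -= 9` → y = 1
`y //= 4` → y = 0
So y = 0

Answer: 0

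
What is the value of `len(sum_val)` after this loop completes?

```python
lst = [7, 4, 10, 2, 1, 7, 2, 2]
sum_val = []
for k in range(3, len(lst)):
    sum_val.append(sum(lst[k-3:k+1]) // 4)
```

Number of 4-element averages
`sum_val` takes the values: [] → [5] → [5, 4] → [5, 4, 5] → [5, 4, 5, 3] → [5, 4, 5, 3, 3]
So `len(sum_val)` = 5

Answer: 5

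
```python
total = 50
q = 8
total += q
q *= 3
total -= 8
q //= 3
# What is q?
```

Trace:
`total = 50` → total = 50
`q = 8` → q = 8
`total += q` → total = 58
`q *= 3` → q = 24
`total -= 8` → total = 50
`q //= 3` → q = 8
So q = 8

Answer: 8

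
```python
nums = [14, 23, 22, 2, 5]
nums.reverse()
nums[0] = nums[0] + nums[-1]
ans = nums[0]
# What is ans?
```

Trace:
`nums = [14, 23, 22, 2, 5]` → nums = [14, 23, 22, 2, 5]
`nums.reverse()` → nums = [5, 2, 22, 23, 14]
`nums[0] = nums[0] + nums[-1]` → nums = [19, 2, 22, 23, 14]
`ans = nums[0]` → ans = 19
So ans = 19

Answer: 19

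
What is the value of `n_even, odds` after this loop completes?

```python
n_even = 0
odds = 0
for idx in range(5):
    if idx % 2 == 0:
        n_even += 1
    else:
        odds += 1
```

Count evens and odds in range(5)
`n_even, odds` takes the values: (0, 0) → (1, 0) → (1, 1) → (2, 1) → (2, 2) → (3, 2)

Answer: 3, 2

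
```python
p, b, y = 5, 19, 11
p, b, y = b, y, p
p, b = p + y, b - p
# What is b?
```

Trace:
`p, b, y = 5, 19, 11` → p = 5; b = 19; y = 11
`p, b, y = b, y, p` → p = 19; b = 11; y = 5
`p, b = p + y, b - p` → p = 24; b = -8
So b = -8

Answer: -8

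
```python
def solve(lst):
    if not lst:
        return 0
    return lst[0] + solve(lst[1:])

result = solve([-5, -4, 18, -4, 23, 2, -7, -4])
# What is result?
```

(-5) + (-4) + 18 + (-4) + 23 + 2 + (-7) + (-4) + 0 = 19

Answer: 19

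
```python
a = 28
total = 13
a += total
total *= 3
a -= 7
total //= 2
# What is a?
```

Trace:
`a = 28` → a = 28
`total = 13` → total = 13
`a += total` → a = 41
`total *= 3` → total = 39
`a -= 7` → a = 34
`total //= 2` → total = 19
So a = 34

Answer: 34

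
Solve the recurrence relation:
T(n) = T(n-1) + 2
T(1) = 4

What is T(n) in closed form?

Unrolling: T(n) = T(1) + 2·(n-1) = 4 + 2(n-1) = 2n + 2.

Answer: T(n) = 2n + 2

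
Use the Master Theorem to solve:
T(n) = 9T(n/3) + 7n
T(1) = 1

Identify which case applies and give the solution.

a=9, b=3, f(n)=7n. log_3(9) = 2. Since c=1 < 2, Case 1 applies: T(n) = Θ(n^log_b(a)) = O(n^2).

Answer: O(n^2) - Case 1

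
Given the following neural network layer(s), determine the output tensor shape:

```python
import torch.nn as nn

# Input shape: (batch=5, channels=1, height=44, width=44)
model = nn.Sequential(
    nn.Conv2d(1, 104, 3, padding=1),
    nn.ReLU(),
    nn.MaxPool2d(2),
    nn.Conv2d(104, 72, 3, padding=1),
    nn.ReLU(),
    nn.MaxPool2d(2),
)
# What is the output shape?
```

Input: (5, 1, 44, 44) -> after first Conv2d: (5, 104, 44, 44) -> after first MaxPool2d: (5, 104, 22, 22) -> after second Conv2d: (5, 72, 22, 22) -> Output: (5, 72, 11, 11)

Answer: (5, 72, 11, 11)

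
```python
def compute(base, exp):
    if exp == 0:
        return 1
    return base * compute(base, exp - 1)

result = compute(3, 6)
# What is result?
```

compute(3, 6) = 3 * 3 * 3 * 3 * 3 * 3 = 729

Answer: 729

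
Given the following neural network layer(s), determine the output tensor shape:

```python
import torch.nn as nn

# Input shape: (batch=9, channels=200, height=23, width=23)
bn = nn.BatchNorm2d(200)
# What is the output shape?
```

Input: (9, 200, 23, 23) -> Output: (9, 200, 23, 23)

Answer: (9, 200, 23, 23)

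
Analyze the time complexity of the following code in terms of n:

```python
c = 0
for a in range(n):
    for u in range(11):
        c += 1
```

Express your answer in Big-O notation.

Each loop level contributes: n × 1. Multiplying the contributions gives O(n).

Answer: O(n)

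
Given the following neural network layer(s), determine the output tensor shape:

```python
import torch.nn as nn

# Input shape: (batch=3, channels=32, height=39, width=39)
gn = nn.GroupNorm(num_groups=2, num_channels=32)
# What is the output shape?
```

Input: (3, 32, 39, 39) -> Output: (3, 32, 39, 39)

Answer: (3, 32, 39, 39)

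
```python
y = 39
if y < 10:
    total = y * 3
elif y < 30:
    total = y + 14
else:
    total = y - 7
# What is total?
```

Trace:
`y = 39` → y = 39
`if y < 10: ...` → y < 10 is False, y < 30 is False, take else branch → total = 32
So total = 32

Answer: 32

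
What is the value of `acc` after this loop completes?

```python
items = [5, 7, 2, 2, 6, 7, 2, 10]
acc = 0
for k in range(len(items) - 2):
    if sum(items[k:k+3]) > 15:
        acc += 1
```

Count windows with sum > 15
`acc` takes the values: 0 → 1

Answer: 1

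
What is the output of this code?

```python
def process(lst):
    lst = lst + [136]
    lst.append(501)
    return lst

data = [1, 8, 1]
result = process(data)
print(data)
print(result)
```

Key concept: rebinding parameter vs mutation.
Step by step:
`data = [1, 8, 1]` → data = [1, 8, 1]
`result = process(data)` → result = [1, 8, 1, 136, 501]
`print(data)` → prints [1, 8, 1]
`print(result)` → prints [1, 8, 1, 136, 501]

Answer:
[1, 8, 1]
[1, 8, 1, 136, 501]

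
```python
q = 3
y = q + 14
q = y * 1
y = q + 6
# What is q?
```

Trace:
`q = 3` → q = 3
`y = q + 14` → y = 17
`q = y * 1` → q = 17
`y = q + 6` → y = 23
So q = 17

Answer: 17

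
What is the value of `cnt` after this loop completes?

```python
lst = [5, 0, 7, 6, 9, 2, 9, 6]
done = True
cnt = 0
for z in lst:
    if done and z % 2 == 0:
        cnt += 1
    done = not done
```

Count even values at even positions
`cnt` takes the values: 0

Answer: 0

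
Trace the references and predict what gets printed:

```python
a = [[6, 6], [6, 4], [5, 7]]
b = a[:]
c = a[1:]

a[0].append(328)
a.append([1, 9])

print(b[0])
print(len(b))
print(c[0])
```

Key concept: slice with nested mutation.
Step by step:
`a = [[6, 6], [6, 4], [5, 7]]` → a = [[6, 6], [6, 4], [5, 7]]
`b = a[:]` → b = [[6, 6], [6, 4], [5, 7]]
`c = a[1:]` → c = [[6, 4], [5, 7]]
`a[0].append(328)` → a = [[6, 6, 328], [6, 4], [5, 7]]; b = [[6, 6, 328], [6, 4], [5, 7]]
`a.append([1, 9])` → a = [[6, 6, 328], [6, 4], [5, 7], [1, 9]]
`print(b[0])` → prints [6, 6, 328]
`print(len(b))` → prints 3
`print(c[0])` → prints [6, 4]

Answer:
[6, 6, 328]
3
[6, 4]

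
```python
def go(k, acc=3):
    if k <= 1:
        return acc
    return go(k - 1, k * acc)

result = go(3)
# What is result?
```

Accumulator trace (n, acc): (3, 3) -> (2, 9) -> (1, 18) -> return 18

Answer: 18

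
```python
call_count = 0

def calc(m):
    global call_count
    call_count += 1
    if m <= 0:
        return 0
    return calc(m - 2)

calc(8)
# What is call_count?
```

Linear recursion stepping by 2: 5 calls from m=8 down to ≤0.

Answer: 5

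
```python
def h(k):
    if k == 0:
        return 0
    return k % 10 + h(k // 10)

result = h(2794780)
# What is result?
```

Sum of digits of 2794780: 0 + 8 + 7 + 4 + 9 + 7 + 2 = 37

Answer: 37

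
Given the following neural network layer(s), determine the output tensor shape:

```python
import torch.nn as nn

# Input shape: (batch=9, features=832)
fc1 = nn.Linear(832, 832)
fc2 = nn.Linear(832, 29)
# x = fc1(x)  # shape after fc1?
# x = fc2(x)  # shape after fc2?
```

Input: (9, 832) -> after fc1: (9, 832) -> Output: (9, 29)

Answer: (9, 29)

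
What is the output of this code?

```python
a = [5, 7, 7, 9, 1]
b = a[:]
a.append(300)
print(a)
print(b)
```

Key concept: slice [:] creates copy.
Step by step:
`a = [5, 7, 7, 9, 1]` → a = [5, 7, 7, 9, 1]
`b = a[:]` → b = [5, 7, 7, 9, 1]
`a.append(300)` → a = [5, 7, 7, 9, 1, 300]
`print(a)` → prints [5, 7, 7, 9, 1, 300]
`print(b)` → prints [5, 7, 7, 9, 1]

Answer:
[5, 7, 7, 9, 1, 300]
[5, 7, 7, 9, 1]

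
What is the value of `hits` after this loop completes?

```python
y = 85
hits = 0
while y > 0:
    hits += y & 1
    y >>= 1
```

Count set bits in 85 (binary: 0b1010101)
`hits` takes the values: 0 → 1 → 2 → 3 → 4

Answer: 4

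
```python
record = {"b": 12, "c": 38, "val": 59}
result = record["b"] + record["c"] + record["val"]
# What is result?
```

Trace:
`record = {"b": 12, "c": 38, "val": 59}` → record = {'b': 12, 'c': 38, 'val': 59}
`result = record["b"] + record["c"] + record["val"]` → result = 109
So result = 109

Answer: 109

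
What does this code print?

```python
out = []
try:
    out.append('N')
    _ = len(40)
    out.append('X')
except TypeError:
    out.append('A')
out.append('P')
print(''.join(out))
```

Execution trace: 'N' (try body) → 'A' (except TypeError) → 'P' (after the try/except). Output: NAP

Answer: NAP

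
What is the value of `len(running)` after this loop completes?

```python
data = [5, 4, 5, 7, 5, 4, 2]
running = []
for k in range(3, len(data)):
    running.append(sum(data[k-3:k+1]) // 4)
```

Number of 4-element averages
`running` takes the values: [] → [5] → [5, 5] → [5, 5, 5] → [5, 5, 5, 4]
So `len(running)` = 4

Answer: 4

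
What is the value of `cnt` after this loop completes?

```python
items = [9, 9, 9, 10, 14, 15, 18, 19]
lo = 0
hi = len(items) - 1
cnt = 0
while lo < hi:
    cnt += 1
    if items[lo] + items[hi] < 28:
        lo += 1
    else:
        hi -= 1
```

Steps to find pair summing to 28
`cnt` takes the values: 0 → 1 → 2 → 3 → 4 → 5 → 6 → 7

Answer: 7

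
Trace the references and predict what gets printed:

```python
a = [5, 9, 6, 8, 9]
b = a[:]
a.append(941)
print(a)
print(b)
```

Key concept: slice [:] creates copy.
Step by step:
`a = [5, 9, 6, 8, 9]` → a = [5, 9, 6, 8, 9]
`b = a[:]` → b = [5, 9, 6, 8, 9]
`a.append(941)` → a = [5, 9, 6, 8, 9, 941]
`print(a)` → prints [5, 9, 6, 8, 9, 941]
`print(b)` → prints [5, 9, 6, 8, 9]

Answer:
[5, 9, 6, 8, 9, 941]
[5, 9, 6, 8, 9]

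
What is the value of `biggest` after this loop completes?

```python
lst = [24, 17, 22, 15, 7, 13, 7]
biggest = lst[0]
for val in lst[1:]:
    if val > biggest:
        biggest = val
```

Maximum of [24, 17, 22, 15, 7, 13, 7]
`biggest` takes the values: 24

Answer: 24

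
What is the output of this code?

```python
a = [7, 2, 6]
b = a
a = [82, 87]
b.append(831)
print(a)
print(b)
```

Key concept: rebinding vs mutation: a is rebound to a new list, b still points at the original.
Step by step:
`a = [7, 2, 6]` → a = [7, 2, 6]
`b = a` → b = [7, 2, 6] (same object as a)
`a = [82, 87]` → a = [82, 87]
`b.append(831)` → b = [7, 2, 6, 831]
`print(a)` → prints [82, 87]
`print(b)` → prints [7, 2, 6, 831]

Answer:
[82, 87]
[7, 2, 6, 831]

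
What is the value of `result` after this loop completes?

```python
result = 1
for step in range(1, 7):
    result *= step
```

6! = 720
`result` takes the values: 1 → 2 → 6 → 24 → 120 → 720

Answer: 720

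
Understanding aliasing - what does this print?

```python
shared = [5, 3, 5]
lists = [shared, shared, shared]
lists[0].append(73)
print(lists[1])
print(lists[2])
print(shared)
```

Key concept: list of same reference.
Step by step:
`shared = [5, 3, 5]` → shared = [5, 3, 5]
`lists = [shared, shared, shared]` → lists = [[5, 3, 5], [5, 3, 5], [5, 3, 5]]
`lists[0].append(73)` → shared = [5, 3, 5, 73]; lists = [[5, 3, 5, 73], [5, 3, 5, 73], [5, 3, 5, 73]]
`print(lists[1])` → prints [5, 3, 5, 73]
`print(lists[2])` → prints [5, 3, 5, 73]
`print(shared)` → prints [5, 3, 5, 73]

Answer:
[5, 3, 5, 73]
[5, 3, 5, 73]
[5, 3, 5, 73]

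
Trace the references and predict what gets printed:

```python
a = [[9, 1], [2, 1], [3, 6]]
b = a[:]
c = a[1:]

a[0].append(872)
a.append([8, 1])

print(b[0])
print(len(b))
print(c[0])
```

Key concept: slice with nested mutation.
Step by step:
`a = [[9, 1], [2, 1], [3, 6]]` → a = [[9, 1], [2, 1], [3, 6]]
`b = a[:]` → b = [[9, 1], [2, 1], [3, 6]]
`c = a[1:]` → c = [[2, 1], [3, 6]]
`a[0].append(872)` → a = [[9, 1, 872], [2, 1], [3, 6]]; b = [[9, 1, 872], [2, 1], [3, 6]]
`a.append([8, 1])` → a = [[9, 1, 872], [2, 1], [3, 6], [8, 1]]
`print(b[0])` → prints [9, 1, 872]
`print(len(b))` → prints 3
`print(c[0])` → prints [2, 1]

Answer:
[9, 1, 872]
3
[2, 1]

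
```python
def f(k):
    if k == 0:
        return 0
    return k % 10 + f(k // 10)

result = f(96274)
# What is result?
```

Sum of digits of 96274: 4 + 7 + 2 + 6 + 9 = 28

Answer: 28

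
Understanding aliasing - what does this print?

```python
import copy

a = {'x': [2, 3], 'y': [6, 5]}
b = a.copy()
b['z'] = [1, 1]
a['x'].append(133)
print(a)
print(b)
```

Key concept: shallow copy of dict with mutable values.
Step by step:
`a = {'x': [2, 3], 'y': [6, 5]}` → a = {'x': [2, 3], 'y': [6, 5]}
`b = a.copy()` → b = {'x': [2, 3], 'y': [6, 5]}
`b['z'] = [1, 1]` → b = {'x': [2, 3], 'y': [6, 5], 'z': [1, 1]}
`a['x'].append(133)` → a = {'x': [2, 3, 133], 'y': [6, 5]}; b = {'x': [2, 3, 133], 'y': [6, 5], 'z': [1, 1]}
`print(a)` → prints {'x': [2, 3, 133], 'y': [6, 5]}
`print(b)` → prints {'x': [2, 3, 133], 'y': [6, 5], 'z': [1, 1]}

Answer:
{'x': [2, 3, 133], 'y': [6, 5]}
{'x': [2, 3, 133], 'y': [6, 5], 'z': [1, 1]}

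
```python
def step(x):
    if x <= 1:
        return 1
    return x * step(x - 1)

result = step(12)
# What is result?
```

step(12) = 12 * 11 * 10 * 9 * 8 * 7 * 6 * 5 * 4 * 3 * 2 * 1 = 479001600

Answer: 479001600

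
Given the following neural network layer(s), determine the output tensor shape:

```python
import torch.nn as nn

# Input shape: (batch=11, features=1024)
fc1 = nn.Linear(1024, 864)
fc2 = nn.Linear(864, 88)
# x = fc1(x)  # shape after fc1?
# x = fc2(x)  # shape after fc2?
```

Input: (11, 1024) -> after fc1: (11, 864) -> Output: (11, 88)

Answer: (11, 88)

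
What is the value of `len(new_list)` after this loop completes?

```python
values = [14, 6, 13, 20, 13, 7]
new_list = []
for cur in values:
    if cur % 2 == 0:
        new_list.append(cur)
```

Count even numbers in [14, 6, 13, 20, 13, 7]
`new_list` takes the values: [] → [14] → [14, 6] → [14, 6, 20]
So `len(new_list)` = 3

Answer: 3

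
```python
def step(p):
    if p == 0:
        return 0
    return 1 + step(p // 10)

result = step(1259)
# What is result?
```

Count of digits of 1259: 4

Answer: 4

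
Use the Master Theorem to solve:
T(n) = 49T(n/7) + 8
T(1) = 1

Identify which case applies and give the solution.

a=49, b=7, f(n)=8. log_7(49) = 2. Since c=0 < 2, Case 1 applies: T(n) = Θ(n^log_b(a)) = O(n^2).

Answer: O(n^2) - Case 1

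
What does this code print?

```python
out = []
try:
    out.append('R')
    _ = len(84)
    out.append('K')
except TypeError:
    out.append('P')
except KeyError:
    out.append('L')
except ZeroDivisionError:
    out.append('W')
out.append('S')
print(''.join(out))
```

Execution trace: 'R' (try body) → 'P' (except TypeError) → 'S' (after the try/except). Output: RPS

Answer: RPS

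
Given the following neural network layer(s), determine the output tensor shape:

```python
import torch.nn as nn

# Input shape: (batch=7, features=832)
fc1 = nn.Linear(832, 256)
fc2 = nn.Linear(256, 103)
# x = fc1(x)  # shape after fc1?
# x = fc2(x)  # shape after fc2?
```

Input: (7, 832) -> after fc1: (7, 256) -> Output: (7, 103)

Answer: (7, 103)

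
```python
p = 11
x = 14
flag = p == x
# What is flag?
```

Trace:
`p = 11` → p = 11
`x = 14` → x = 14
`flag = p == x` → flag = False
So flag = False

Answer: False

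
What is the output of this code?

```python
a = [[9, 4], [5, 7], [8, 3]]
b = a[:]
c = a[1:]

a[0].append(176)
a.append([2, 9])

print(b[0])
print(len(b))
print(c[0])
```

Key concept: slice with nested mutation.
Step by step:
`a = [[9, 4], [5, 7], [8, 3]]` → a = [[9, 4], [5, 7], [8, 3]]
`b = a[:]` → b = [[9, 4], [5, 7], [8, 3]]
`c = a[1:]` → c = [[5, 7], [8, 3]]
`a[0].append(176)` → a = [[9, 4, 176], [5, 7], [8, 3]]; b = [[9, 4, 176], [5, 7], [8, 3]]
`a.append([2, 9])` → a = [[9, 4, 176], [5, 7], [8, 3], [2, 9]]
`print(b[0])` → prints [9, 4, 176]
`print(len(b))` → prints 3
`print(c[0])` → prints [5, 7]

Answer:
[9, 4, 176]
3
[5, 7]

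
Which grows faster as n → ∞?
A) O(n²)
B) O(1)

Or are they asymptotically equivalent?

O(n²) vs O(1): Higher order terms dominate.

Answer: A) O(n²) grows faster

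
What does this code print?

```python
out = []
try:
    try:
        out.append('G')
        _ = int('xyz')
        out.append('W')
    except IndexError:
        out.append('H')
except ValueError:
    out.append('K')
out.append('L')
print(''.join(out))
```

Execution trace: 'G' (try body) → 'K' (outer except ValueError) → 'L' (after the try/except). Output: GKL

Answer: GKL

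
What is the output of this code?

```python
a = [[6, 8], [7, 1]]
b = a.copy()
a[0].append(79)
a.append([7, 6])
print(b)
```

Key concept: shallow copy with nested lists.
Step by step:
`a = [[6, 8], [7, 1]]` → a = [[6, 8], [7, 1]]
`b = a.copy()` → b = [[6, 8], [7, 1]]
`a[0].append(79)` → a = [[6, 8, 79], [7, 1]]; b = [[6, 8, 79], [7, 1]]
`a.append([7, 6])` → a = [[6, 8, 79], [7, 1], [7, 6]]
`print(b)` → prints [[6, 8, 79], [7, 1]]

Answer: [[6, 8, 79], [7, 1]]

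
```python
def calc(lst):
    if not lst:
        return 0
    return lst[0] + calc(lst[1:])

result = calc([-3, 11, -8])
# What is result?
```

(-3) + 11 + (-8) + 0 = 0

Answer: 0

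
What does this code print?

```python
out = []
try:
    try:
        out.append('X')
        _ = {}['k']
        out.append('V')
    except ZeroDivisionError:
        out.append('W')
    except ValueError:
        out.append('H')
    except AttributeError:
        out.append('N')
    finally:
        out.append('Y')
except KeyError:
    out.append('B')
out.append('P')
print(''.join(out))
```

Execution trace: 'X' (inner try body) → 'Y' (inner finally) → 'B' (outer except KeyError) → 'P' (after the try/except). Output: XYBP

Answer: XYBP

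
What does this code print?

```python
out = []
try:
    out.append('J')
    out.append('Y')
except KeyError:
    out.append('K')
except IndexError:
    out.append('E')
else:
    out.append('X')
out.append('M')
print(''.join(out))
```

Execution trace: 'J' (try body) → 'Y' (try body, no exception) → 'X' (else) → 'M' (after the try/except). Output: JYXM

Answer: JYXM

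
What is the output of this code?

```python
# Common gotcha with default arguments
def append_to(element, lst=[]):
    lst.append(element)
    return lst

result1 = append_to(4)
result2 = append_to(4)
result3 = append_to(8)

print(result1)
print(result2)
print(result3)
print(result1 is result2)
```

Key concept: mutable default argument gotcha.
Step by step:
`result1 = append_to(4)` → result1 = [4]
`result2 = append_to(4)` → result1 = [4, 4] (same object as result2); result2 = [4, 4] (same object as result1)
`result3 = append_to(8)` → result1 = [4, 4, 8] (same object as result2, result3); result2 = [4, 4, 8] (same object as result1, result3); result3 = [4, 4, 8] (same object as result1, result2)
`print(result1)` → prints [4, 4, 8]
`print(result2)` → prints [4, 4, 8]
`print(result3)` → prints [4, 4, 8]
`print(result1 is result2)` → prints True

Answer:
[4, 4, 8]
[4, 4, 8]
[4, 4, 8]
True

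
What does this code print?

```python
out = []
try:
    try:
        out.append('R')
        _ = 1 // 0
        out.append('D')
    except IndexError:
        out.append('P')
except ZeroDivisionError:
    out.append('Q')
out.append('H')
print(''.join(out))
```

Execution trace: 'R' (inner try body) → 'Q' (outer except ZeroDivisionError) → 'H' (after the try/except). Output: RQH

Answer: RQH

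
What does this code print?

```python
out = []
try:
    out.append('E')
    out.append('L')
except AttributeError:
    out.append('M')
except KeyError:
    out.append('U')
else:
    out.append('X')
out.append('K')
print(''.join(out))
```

Execution trace: 'E' (try body) → 'L' (try body, no exception) → 'X' (else) → 'K' (after the try/except). Output: ELXK

Answer: ELXK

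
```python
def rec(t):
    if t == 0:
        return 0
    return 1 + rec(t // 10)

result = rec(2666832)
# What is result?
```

Count of digits of 2666832: 7

Answer: 7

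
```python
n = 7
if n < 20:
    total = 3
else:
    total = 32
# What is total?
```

Trace:
`n = 7` → n = 7
`if n < 20: ...` → n < 20 is True → total = 3
So total = 3

Answer: 3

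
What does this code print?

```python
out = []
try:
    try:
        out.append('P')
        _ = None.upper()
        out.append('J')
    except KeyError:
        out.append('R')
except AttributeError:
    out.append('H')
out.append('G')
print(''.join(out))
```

Execution trace: 'P' (try body) → 'H' (outer except AttributeError) → 'G' (after the try/except). Output: PHG

Answer: PHG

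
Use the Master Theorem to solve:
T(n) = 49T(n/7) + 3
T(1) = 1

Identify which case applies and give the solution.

a=49, b=7, f(n)=3. log_7(49) = 2. Since c=0 < 2, Case 1 applies: T(n) = Θ(n^log_b(a)) = O(n^2).

Answer: O(n^2) - Case 1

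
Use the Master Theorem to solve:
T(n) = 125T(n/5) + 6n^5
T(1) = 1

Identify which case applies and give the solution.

a=125, b=5, f(n)=6n^5. log_5(125) = 3. Since c=5 > 3 and the regularity condition holds (125(n/5)^5 = (125/5^5)n^5 with 125/5^5 < 1), Case 3 applies: T(n) = Θ(f(n)) = O(n^5).

Answer: O(n^5) - Case 3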